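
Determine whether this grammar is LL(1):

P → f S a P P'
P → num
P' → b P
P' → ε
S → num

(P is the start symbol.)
No. Predict set conflict for P': { 'b' }

A grammar is LL(1) if for each non-terminal N with multiple productions, the predict sets of those productions are pairwise disjoint, where PREDICT(N → α) = (FIRST(α) \ {ε}) ∪ (FOLLOW(N) if α ⇒* ε).

Relevant sets:
  FOLLOW(P') = { $, 'b' }

For P:
  PREDICT(P → f S a P P') = { 'f' }
  PREDICT(P → num) = { 'num' }
For P':
  PREDICT(P' → b P) = { 'b' }
  PREDICT(P' → ε) = { $, 'b' }
S has a single production, so nothing to check there.

Conflict found: Predict set conflict for P': { 'b' }
The grammar is NOT LL(1).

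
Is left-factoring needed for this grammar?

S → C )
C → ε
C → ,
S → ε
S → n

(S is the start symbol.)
Left-factoring is needed when two productions for the same non-terminal
share a common prefix on the right-hand side.

Productions for S:
  S → C )
  S → ε
  S → n
Productions for C:
  C → ε
  C → ,

No common prefixes found.

Answer: No, left-factoring is not needed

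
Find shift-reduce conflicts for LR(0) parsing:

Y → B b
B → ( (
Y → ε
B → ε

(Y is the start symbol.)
A shift-reduce conflict occurs when an LR(0) state has both:
  - a complete (reduce) item [A → α .] (dot at the end), and
  - a shift item [B → β . c γ] (dot before a terminal).

Augment with Y' → Y and build the canonical LR(0) collection (I0 = CLOSURE({[Y' → . Y]}), then GOTO on every symbol after a dot until no new states appear). It has 6 states:
  I0: { [B → . ( (], [B → .], [Y → . B b], [Y → .], [Y' → . Y] }  — shift, 2 reduces
  I1: { [B → ( . (] }  — shift
  I2: { [Y → B . b] }  — shift
  I3: { [Y' → Y .] }  — accept
  I4: { [Y → B b .] }  — reduce
  I5: { [B → ( ( .] }  — reduce

I0 contains reduce items [B → .], [Y → .] and shift item [B → . ( (] — shift-reduce conflict.

Answer: Yes — I0: [B → .] vs [B → . ( (]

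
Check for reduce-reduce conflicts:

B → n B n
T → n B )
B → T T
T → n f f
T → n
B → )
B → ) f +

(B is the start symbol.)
No reduce-reduce conflicts

Augment with B' → B and build the canonical LR(0) collection (I0 = CLOSURE({[B' → . B]}), then GOTO on every symbol after a dot until no new states appear). It has 15 states:
  I0: { [B → . ) f +], [B → . )], [B → . T T], [B → . n B n], [B' → . B], [T → . n B )], [T → . n f f], [T → . n] }  — shift
  I1: { [B → ) . f +], [B → ) .] }  — shift, reduce
  I2: { [B' → B .] }  — accept
  I3: { [B → T . T], [T → . n B )], [T → . n f f], [T → . n] }  — shift
  I4: { [B → . ) f +], [B → . )], [B → . T T], [B → . n B n], [B → n . B n], [T → . n B )], [T → . n f f], [T → . n], [T → n . B )], [T → n . f f], [T → n .] }  — shift, reduce
  I5: { [B → n B . n], [T → n B . )] }  — shift
  I6: { [T → n f . f] }  — shift
  I7: { [T → n f f .] }  — reduce
  I8: { [T → n B ) .] }  — reduce
  I9: { [B → n B n .] }  — reduce
  I10: { [B → T T .] }  — reduce
  I11: { [B → . ) f +], [B → . )], [B → . T T], [B → . n B n], [T → . n B )], [T → . n f f], [T → . n], [T → n . B )], [T → n . f f], [T → n .] }  — shift, reduce
  I12: { [T → n B . )] }  — shift
  I13: { [B → ) f . +] }  — shift
  I14: { [B → ) f + .] }  — reduce

No state contains more than one complete item.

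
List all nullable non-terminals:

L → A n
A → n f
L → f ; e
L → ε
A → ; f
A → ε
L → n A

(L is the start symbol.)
{ 'A', 'L' }

A non-terminal is nullable if it can derive ε (the empty string): either it has an ε-production, or it has a production whose right-hand side consists entirely of nullable non-terminals.

ε-productions: L → ε, A → ε
So L, A are immediately nullable.
Every non-terminal is now nullable.
Nullable = { 'A', 'L' }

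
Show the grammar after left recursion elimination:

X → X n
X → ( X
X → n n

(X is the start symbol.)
X → ( X X'
X → n n X'
X' → n X'
X' → ε

X is directly left-recursive. The standard transformation for
  A → A α₁ | ... | A α_m | β₁ | ... | β_n
is
  A  → β₁ A' | ... | β_n A'
  A' → α₁ A' | ... | α_m A' | ε

X → ( X becomes X → ( X X'
X → n n becomes X → n n X'
X → X n becomes X' → n X'
Add X' → ε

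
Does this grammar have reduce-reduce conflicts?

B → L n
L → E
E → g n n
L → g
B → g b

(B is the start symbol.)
A reduce-reduce conflict occurs when an LR(0) state has two complete items [A → α .] and [B → β .] — both call for a reduction, and with no lookahead the parser cannot choose between them.

Augment with B' → B and build the canonical LR(0) collection (I0 = CLOSURE({[B' → . B]}), then GOTO on every symbol after a dot until no new states appear). It has 9 states:
  I0: { [B → . L n], [B → . g b], [B' → . B], [E → . g n n], [L → . E], [L → . g] }  — shift
  I1: { [B' → B .] }  — accept
  I2: { [L → E .] }  — reduce
  I3: { [B → L . n] }  — shift
  I4: { [B → g . b], [E → g . n n], [L → g .] }  — shift, reduce
  I5: { [B → g b .] }  — reduce
  I6: { [E → g n . n] }  — shift
  I7: { [E → g n n .] }  — reduce
  I8: { [B → L n .] }  — reduce

No state contains more than one complete item.

Answer: No reduce-reduce conflicts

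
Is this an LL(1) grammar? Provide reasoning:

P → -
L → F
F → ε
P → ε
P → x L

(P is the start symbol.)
A grammar is LL(1) if for each non-terminal N with multiple productions, the predict sets of those productions are pairwise disjoint, where PREDICT(N → α) = (FIRST(α) \ {ε}) ∪ (FOLLOW(N) if α ⇒* ε).

Relevant sets:
  FOLLOW(P) = { $ }

For P:
  PREDICT(P → '-') = { '-' }
  PREDICT(P → ε) = { $ }
  PREDICT(P → x L) = { 'x' }
L, F have a single production, so nothing to check there.

All predict sets are disjoint. The grammar IS LL(1).

Answer: Yes, the grammar is LL(1).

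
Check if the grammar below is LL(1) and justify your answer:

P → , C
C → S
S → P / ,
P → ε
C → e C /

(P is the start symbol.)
A grammar is LL(1) if for each non-terminal N with multiple productions, the predict sets of those productions are pairwise disjoint, where PREDICT(N → α) = (FIRST(α) \ {ε}) ∪ (FOLLOW(N) if α ⇒* ε).

Relevant sets:
  FIRST(S) = { ',', '/' }
  FOLLOW(P) = { $, '/' }

For P:
  PREDICT(P → ',' C) = { ',' }
  PREDICT(P → ε) = { $, '/' }
For C:
  PREDICT(C → S) = { ',', '/' }
  PREDICT(C → e C '/') = { 'e' }
S has a single production, so nothing to check there.

All predict sets are disjoint. The grammar IS LL(1).

Answer: Yes, the grammar is LL(1).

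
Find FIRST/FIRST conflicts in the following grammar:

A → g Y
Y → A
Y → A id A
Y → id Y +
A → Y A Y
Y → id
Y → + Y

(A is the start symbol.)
Yes. A → g Y / A → Y A Y on { 'g' }; Y → A / Y → A id A on { '+', 'g', 'id' }; Y → A / Y → id Y '+' on { 'id' }; Y → A / Y → id on { 'id' }; Y → A / Y → '+' Y on { '+' }; Y → A id A / Y → id Y '+' on { 'id' }; Y → A id A / Y → id on { 'id' }; Y → A id A / Y → '+' Y on { '+' }; Y → id Y '+' / Y → id on { 'id' }

A FIRST/FIRST conflict occurs when two productions N → α and N → β for the same non-terminal have FIRST(α) ∩ FIRST(β) ≠ ∅ (with ε ∈ FIRST of a nullable right-hand side, so two nullable alternatives also conflict).

FIRST sets of the non-terminals at (or reachable through a nullable prefix from) the front of some alternative:
  FIRST(Y) = { '+', 'g', 'id' }
  FIRST(A) = { '+', 'g', 'id' }

Productions for A:
  A → g Y: FIRST = { 'g' }
  A → Y A Y: FIRST = { '+', 'g', 'id' }
Productions for Y:
  Y → A: FIRST = { '+', 'g', 'id' }
  Y → A id A: FIRST = { '+', 'g', 'id' }
  Y → id Y +: FIRST = { 'id' }
  Y → id: FIRST = { 'id' }
  Y → + Y: FIRST = { '+' }

Conflict for A: A → g Y and A → Y A Y
  Overlap: { 'g' }
Conflict for Y: Y → A and Y → A id A
  Overlap: { '+', 'g', 'id' }
Conflict for Y: Y → A and Y → id Y +
  Overlap: { 'id' }
Conflict for Y: Y → A and Y → id
  Overlap: { 'id' }
Conflict for Y: Y → A and Y → + Y
  Overlap: { '+' }
Conflict for Y: Y → A id A and Y → id Y +
  Overlap: { 'id' }
Conflict for Y: Y → A id A and Y → id
  Overlap: { 'id' }
Conflict for Y: Y → A id A and Y → + Y
  Overlap: { '+' }
Conflict for Y: Y → id Y + and Y → id
  Overlap: { 'id' }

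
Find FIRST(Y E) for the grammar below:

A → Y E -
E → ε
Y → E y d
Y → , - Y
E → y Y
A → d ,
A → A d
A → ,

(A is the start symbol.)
FIRST sets of the non-terminals involved (from the grammar, by fixed-point iteration):
  FIRST(Y) = { ',', 'y' }

To compute FIRST(Y E), process the symbols left to right:
Symbol Y is a non-terminal. Add FIRST(Y) \ {ε} = { ',', 'y' }
Y is not nullable (ε ∉ FIRST(Y)), so stop here.
FIRST(Y E) = { ',', 'y' }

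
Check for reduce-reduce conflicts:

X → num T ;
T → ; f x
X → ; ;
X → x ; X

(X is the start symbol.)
A reduce-reduce conflict occurs when an LR(0) state has two complete items [A → α .] and [B → β .] — both call for a reduction, and with no lookahead the parser cannot choose between them.

Augment with X' → X and build the canonical LR(0) collection (I0 = CLOSURE({[X' → . X]}), then GOTO on every symbol after a dot until no new states appear). It has 13 states:
  I0: { [X → . ; ;], [X → . num T ;], [X → . x ; X], [X' → . X] }  — shift
  I1: { [X → ; . ;] }  — shift
  I2: { [X' → X .] }  — accept
  I3: { [T → . ; f x], [X → num . T ;] }  — shift
  I4: { [X → x . ; X] }  — shift
  I5: { [X → . ; ;], [X → . num T ;], [X → . x ; X], [X → x ; . X] }  — shift
  I6: { [X → x ; X .] }  — reduce
  I7: { [T → ; . f x] }  — shift
  I8: { [X → num T . ;] }  — shift
  I9: { [X → num T ; .] }  — reduce
  I10: { [T → ; f . x] }  — shift
  I11: { [T → ; f x .] }  — reduce
  I12: { [X → ; ; .] }  — reduce

No state contains more than one complete item.

Answer: No reduce-reduce conflicts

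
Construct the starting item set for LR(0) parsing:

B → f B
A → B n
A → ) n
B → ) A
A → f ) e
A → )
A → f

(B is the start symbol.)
First, augment the grammar with B' → B
I₀ = CLOSURE({ [B' → . B] }):
  [B' → . B] has the dot before B: add [B → . f B], [B → . ) A]
No further items can be added.

I₀ = { [B → . ) A], [B → . f B], [B' → . B] }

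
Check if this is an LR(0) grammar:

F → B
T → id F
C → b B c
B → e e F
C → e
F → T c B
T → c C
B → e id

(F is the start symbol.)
A grammar is LR(0) if no state in the canonical LR(0) collection has:
  - both a shift item (dot before a terminal) and a complete item (shift-reduce conflict), or
  - two or more complete items (reduce-reduce conflict; the accept item [F' → F .] counts as a complete item here).

Augment with F' → F and build the canonical LR(0) collection (I0 = CLOSURE({[F' → . F]}), then GOTO on every symbol after a dot until no new states appear). It has 18 states:
  I0: { [B → . e e F], [B → . e id], [F → . B], [F → . T c B], [F' → . F], [T → . c C], [T → . id F] }  — shift
  I1: { [F → B .] }  — reduce
  I2: { [F' → F .] }  — accept
  I3: { [F → T . c B] }  — shift
  I4: { [C → . b B c], [C → . e], [T → c . C] }  — shift
  I5: { [B → e . e F], [B → e . id] }  — shift
  I6: { [B → . e e F], [B → . e id], [F → . B], [F → . T c B], [T → . c C], [T → . id F], [T → id . F] }  — shift
  I7: { [T → id F .] }  — reduce
  I8: { [B → . e e F], [B → . e id], [B → e e . F], [F → . B], [F → . T c B], [T → . c C], [T → . id F] }  — shift
  I9: { [B → e id .] }  — reduce
  I10: { [B → e e F .] }  — reduce
  I11: { [T → c C .] }  — reduce
  I12: { [B → . e e F], [B → . e id], [C → b . B c] }  — shift
  I13: { [C → e .] }  — reduce
  I14: { [C → b B . c] }  — shift
  I15: { [C → b B c .] }  — reduce
  I16: { [B → . e e F], [B → . e id], [F → T c . B] }  — shift
  I17: { [F → T c B .] }  — reduce

Every state is either a pure shift/goto state or contains exactly one complete item and nothing to shift — no conflicts. The grammar is LR(0).

Answer: Yes, the grammar is LR(0)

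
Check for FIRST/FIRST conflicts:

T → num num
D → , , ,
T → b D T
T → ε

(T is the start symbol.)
No FIRST/FIRST conflicts.

Productions for T:
  T → num num: FIRST = { 'num' }
  T → b D T: FIRST = { 'b' }
  T → ε: FIRST = { ε }
D has only one production, so no FIRST/FIRST conflict is possible there.

All alternatives of each non-terminal have pairwise disjoint FIRST sets.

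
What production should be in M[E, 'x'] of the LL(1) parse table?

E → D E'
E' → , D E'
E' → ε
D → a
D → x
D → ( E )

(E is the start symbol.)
E → D E'

To find M[E, 'x'], we find productions for E where 'x' is in the predict set (PREDICT(N → α) = (FIRST(α) \ {ε}) ∪ (FOLLOW(N) if α ⇒* ε)).

Relevant sets:
  FIRST(D) = { '(', 'a', 'x' }

E → D E': PREDICT = { '(', 'a', 'x' }
  'x' is in predict set, so this production goes in M[E, 'x']

M[E, 'x'] = E → D E'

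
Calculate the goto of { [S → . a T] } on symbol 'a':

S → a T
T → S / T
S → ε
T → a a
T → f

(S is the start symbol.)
{ [S → . a T], [S → .], [S → a . T], [T → . S / T], [T → . a a], [T → . f] }

GOTO(I, 'a') = CLOSURE({ [A → αX.β] : [A → α.Xβ] ∈ I, X = 'a' })

Items with dot before 'a', with the dot advanced:
  [S → . a T] → [S → a . T]
Closure of the advanced items:
  [S → a . T] has the dot before T: add [T → . S / T], [T → . a a], [T → . f]
  [T → . S / T] has the dot before S: add [S → . a T], [S → .]

GOTO = { [S → . a T], [S → .], [S → a . T], [T → . S / T], [T → . a a], [T → . f] }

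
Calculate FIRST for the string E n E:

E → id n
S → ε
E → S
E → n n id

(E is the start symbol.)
FIRST sets of the non-terminals involved (from the grammar, by fixed-point iteration):
  FIRST(E) = { 'id', 'n', ε }

To compute FIRST(E n E), process the symbols left to right:
Symbol E is a non-terminal. Add FIRST(E) \ {ε} = { 'id', 'n' }
E is nullable (ε ∈ FIRST(E)), continue to the next symbol.
Symbol n is a terminal. Add 'n' and stop.
FIRST(E n E) = { 'id', 'n' }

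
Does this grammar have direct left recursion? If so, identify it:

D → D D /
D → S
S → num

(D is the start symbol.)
D → D D /: LEFT RECURSIVE (starts with D)
D → S: starts with S
S → num: starts with num

The grammar has direct left recursion on: D.

Answer: Yes, D is left-recursive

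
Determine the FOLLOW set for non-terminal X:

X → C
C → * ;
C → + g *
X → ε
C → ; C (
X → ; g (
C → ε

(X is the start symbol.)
{ $ }

X is the start symbol, so $ ∈ FOLLOW(X).
X does not occur on any right-hand side.

Taking the union: FOLLOW(X) = { $ }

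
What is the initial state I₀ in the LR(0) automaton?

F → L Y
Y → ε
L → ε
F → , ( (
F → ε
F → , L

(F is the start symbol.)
{ [F → . , ( (], [F → . , L], [F → . L Y], [F → .], [F' → . F], [L → .] }

First, augment the grammar with F' → F
I₀ = CLOSURE({ [F' → . F] }):
  [F' → . F] has the dot before F: add [F → . L Y], [F → . , ( (], [F → .], [F → . , L]
  [F → . L Y] has the dot before L: add [L → .]
No further items can be added.

I₀ = { [F → . , ( (], [F → . , L], [F → . L Y], [F → .], [F' → . F], [L → .] }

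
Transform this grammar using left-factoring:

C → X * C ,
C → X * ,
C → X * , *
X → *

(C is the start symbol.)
Left-factoring transforms A → αβ₁ | αβ₂ into A → αA' and A' → β₁ | β₂
(α is the longest common prefix among the alternatives). Repeat until
no nonterminal has two alternatives with a common prefix.

Round 1: C has alternatives sharing prefix 'X *'. Introduce C': C → X * C'
  Add: C' → C ,
  Add: C' → ,
  Add: C' → , *

Round 2: C' has alternatives sharing prefix ','. Introduce C'': C' → , C''
  Add: C'' → ε
  Add: C'' → *

No remaining common prefixes — done.

Resulting grammar:
C → X * C'
C' → C ,
C' → , C''
C'' → ε
C'' → *
X → *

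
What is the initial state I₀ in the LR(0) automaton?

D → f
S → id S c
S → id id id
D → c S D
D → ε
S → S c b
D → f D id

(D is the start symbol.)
{ [D → . c S D], [D → . f D id], [D → . f], [D → .], [D' → . D] }

First, augment the grammar with D' → D
I₀ = CLOSURE({ [D' → . D] }):
  [D' → . D] has the dot before D: add [D → . f], [D → . c S D], [D → .], [D → . f D id]
No further items can be added.

I₀ = { [D → . c S D], [D → . f D id], [D → . f], [D → .], [D' → . D] }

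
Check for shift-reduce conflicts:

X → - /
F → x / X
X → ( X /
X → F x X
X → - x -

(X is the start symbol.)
A shift-reduce conflict occurs when an LR(0) state has both:
  - a complete (reduce) item [A → α .] (dot at the end), and
  - a shift item [B → β . c γ] (dot before a terminal).

Augment with X' → X and build the canonical LR(0) collection (I0 = CLOSURE({[X' → . X]}), then GOTO on every symbol after a dot until no new states appear). It has 15 states:
  I0: { [F → . x / X], [X → . ( X /], [X → . - /], [X → . - x -], [X → . F x X], [X' → . X] }  — shift
  I1: { [F → . x / X], [X → ( . X /], [X → . ( X /], [X → . - /], [X → . - x -], [X → . F x X] }  — shift
  I2: { [X → - . /], [X → - . x -] }  — shift
  I3: { [X → F . x X] }  — shift
  I4: { [X' → X .] }  — accept
  I5: { [F → x . / X] }  — shift
  I6: { [F → . x / X], [F → x / . X], [X → . ( X /], [X → . - /], [X → . - x -], [X → . F x X] }  — shift
  I7: { [F → x / X .] }  — reduce
  I8: { [F → . x / X], [X → . ( X /], [X → . - /], [X → . - x -], [X → . F x X], [X → F x . X] }  — shift
  I9: { [X → F x X .] }  — reduce
  I10: { [X → - / .] }  — reduce
  I11: { [X → - x . -] }  — shift
  I12: { [X → - x - .] }  — reduce
  I13: { [X → ( X . /] }  — shift
  I14: { [X → ( X / .] }  — reduce

No state contains both a complete item and a shift item.

Answer: No shift-reduce conflicts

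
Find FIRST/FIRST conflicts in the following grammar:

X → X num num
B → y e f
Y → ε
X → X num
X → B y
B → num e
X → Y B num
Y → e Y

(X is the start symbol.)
A FIRST/FIRST conflict occurs when two productions N → α and N → β for the same non-terminal have FIRST(α) ∩ FIRST(β) ≠ ∅ (with ε ∈ FIRST of a nullable right-hand side, so two nullable alternatives also conflict).

FIRST sets of the non-terminals at (or reachable through a nullable prefix from) the front of some alternative:
  FIRST(X) = { 'e', 'num', 'y' }
  FIRST(B) = { 'num', 'y' }
  FIRST(Y) = { 'e', ε }

Productions for X:
  X → X num num: FIRST = { 'e', 'num', 'y' }
  X → X num: FIRST = { 'e', 'num', 'y' }
  X → B y: FIRST = { 'num', 'y' }
  X → Y B num: FIRST = { 'e', 'num', 'y' }
Productions for B:
  B → y e f: FIRST = { 'y' }
  B → num e: FIRST = { 'num' }
Productions for Y:
  Y → ε: FIRST = { ε }
  Y → e Y: FIRST = { 'e' }

Conflict for X: X → X num num and X → X num
  Overlap: { 'e', 'num', 'y' }
Conflict for X: X → X num num and X → B y
  Overlap: { 'num', 'y' }
Conflict for X: X → X num num and X → Y B num
  Overlap: { 'e', 'num', 'y' }
Conflict for X: X → X num and X → B y
  Overlap: { 'num', 'y' }
Conflict for X: X → X num and X → Y B num
  Overlap: { 'e', 'num', 'y' }
Conflict for X: X → B y and X → Y B num
  Overlap: { 'num', 'y' }

Answer: Yes. X → X num num / X → X num on { 'e', 'num', 'y' }; X → X num num / X → B y on { 'num', 'y' }; X → X num num / X → Y B num on { 'e', 'num', 'y' }; X → X num / X → B y on { 'num', 'y' }; X → X num / X → Y B num on { 'e', 'num', 'y' }; X → B y / X → Y B num on { 'num', 'y' }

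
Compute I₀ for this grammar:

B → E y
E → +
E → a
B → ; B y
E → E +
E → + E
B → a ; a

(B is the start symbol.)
{ [B → . ; B y], [B → . E y], [B → . a ; a], [B' → . B], [E → . + E], [E → . +], [E → . E +], [E → . a] }

First, augment the grammar with B' → B
I₀ = CLOSURE({ [B' → . B] }):
  [B' → . B] has the dot before B: add [B → . E y], [B → . ; B y], [B → . a ; a]
  [B → . E y] has the dot before E: add [E → . +], [E → . a], [E → . E +], [E → . + E]
No further items can be added.

I₀ = { [B → . ; B y], [B → . E y], [B → . a ; a], [B' → . B], [E → . + E], [E → . +], [E → . E +], [E → . a] }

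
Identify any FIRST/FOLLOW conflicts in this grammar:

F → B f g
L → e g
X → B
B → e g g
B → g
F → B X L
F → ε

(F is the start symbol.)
No FIRST/FOLLOW conflicts.

Nullable non-terminals: F.
FIRST sets used below: FIRST(B) = { 'e', 'g' }

F: nullable alternative(s) F → ε; FOLLOW(F) = { $ }
  F → B f g: FIRST \ {ε} = { 'e', 'g' } — disjoint from FOLLOW(F)
  F → B X L: FIRST \ {ε} = { 'e', 'g' } — disjoint from FOLLOW(F)
  F → ε: FIRST \ {ε} = { } — this is the only nullable alternative, skip

B, L, X have no nullable alternative, so no FIRST/FOLLOW check is needed there.

No FIRST/FOLLOW conflicts found.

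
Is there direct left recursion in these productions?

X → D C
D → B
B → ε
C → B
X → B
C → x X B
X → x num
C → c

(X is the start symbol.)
Direct left recursion occurs when N → N α for some non-terminal N (the right-hand side begins with the left-hand side itself).

X → D C: starts with D
D → B: starts with B
B → ε: starts with ε
C → B: starts with B
X → B: starts with B
C → x X B: starts with x
X → x num: starts with x
C → c: starts with c

No direct left recursion found.

Answer: No direct left recursion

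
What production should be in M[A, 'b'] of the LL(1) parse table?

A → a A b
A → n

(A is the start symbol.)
Empty (error entry)

To find M[A, 'b'], we find productions for A where 'b' is in the predict set (PREDICT(N → α) = (FIRST(α) \ {ε}) ∪ (FOLLOW(N) if α ⇒* ε)).

A → a A b: PREDICT = { 'a' }
A → n: PREDICT = { 'n' }

M[A, 'b'] is empty (no production applies)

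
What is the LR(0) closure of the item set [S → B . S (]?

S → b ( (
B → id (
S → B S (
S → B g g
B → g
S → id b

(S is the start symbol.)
To compute CLOSURE, for each item [A → α.Bβ] where B is a non-terminal, add [B → .γ] for all productions B → γ; repeat for the newly added items until nothing changes.

Start with: [S → B . S (]
  [S → B . S (] has the dot before S: add [S → . b ( (], [S → . B S (], [S → . B g g], [S → . id b]
  [S → . B S (] has the dot before B: add [B → . id (], [B → . g]
No further items can be added.

CLOSURE = { [B → . g], [B → . id (], [S → . B S (], [S → . B g g], [S → . b ( (], [S → . id b], [S → B . S (] }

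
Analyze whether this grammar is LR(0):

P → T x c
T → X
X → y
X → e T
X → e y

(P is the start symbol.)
No. Reduce-reduce conflict: [X → e y .] and [X → y .]

A grammar is LR(0) if no state in the canonical LR(0) collection has:
  - both a shift item (dot before a terminal) and a complete item (shift-reduce conflict), or
  - two or more complete items (reduce-reduce conflict; the accept item [P' → P .] counts as a complete item here).

Augment with P' → P and build the canonical LR(0) collection (I0 = CLOSURE({[P' → . P]}), then GOTO on every symbol after a dot until no new states appear). It has 10 states:
  I0: { [P → . T x c], [P' → . P], [T → . X], [X → . e T], [X → . e y], [X → . y] }  — shift
  I1: { [P' → P .] }  — accept
  I2: { [P → T . x c] }  — shift
  I3: { [T → X .] }  — reduce
  I4: { [T → . X], [X → . e T], [X → . e y], [X → . y], [X → e . T], [X → e . y] }  — shift
  I5: { [X → y .] }  — reduce
  I6: { [X → e T .] }  — reduce
  I7: { [X → e y .], [X → y .] }  — 2 reduces
  I8: { [P → T x . c] }  — shift
  I9: { [P → T x c .] }  — reduce

Conflict in state I7:
  Reduce-reduce conflict: [X → e y .] and [X → y .]
So the grammar is NOT LR(0).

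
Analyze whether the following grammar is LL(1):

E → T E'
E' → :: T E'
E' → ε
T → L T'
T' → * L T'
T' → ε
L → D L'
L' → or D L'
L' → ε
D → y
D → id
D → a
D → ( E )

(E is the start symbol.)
Yes, the grammar is LL(1).

A grammar is LL(1) if for each non-terminal N with multiple productions, the predict sets of those productions are pairwise disjoint, where PREDICT(N → α) = (FIRST(α) \ {ε}) ∪ (FOLLOW(N) if α ⇒* ε).

Relevant sets:
  FOLLOW(E') = { $, ')' }
  FOLLOW(T') = { $, ')', '::' }
  FOLLOW(L') = { $, ')', '*', '::' }

For E':
  PREDICT(E' → :: T E') = { '::' }
  PREDICT(E' → ε) = { $, ')' }
For T':
  PREDICT(T' → '*' L T') = { '*' }
  PREDICT(T' → ε) = { $, ')', '::' }
For L':
  PREDICT(L' → or D L') = { 'or' }
  PREDICT(L' → ε) = { $, ')', '*', '::' }
For D:
  PREDICT(D → y) = { 'y' }
  PREDICT(D → id) = { 'id' }
  PREDICT(D → a) = { 'a' }
  PREDICT(D → '(' E ')') = { '(' }
E, T, L have a single production, so nothing to check there.

All predict sets are disjoint. The grammar IS LL(1).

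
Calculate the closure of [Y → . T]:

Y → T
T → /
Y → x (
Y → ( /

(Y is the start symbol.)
Start with: [Y → . T]
  [Y → . T] has the dot before T: add [T → . /]
No further items can be added.

CLOSURE = { [T → . /], [Y → . T] }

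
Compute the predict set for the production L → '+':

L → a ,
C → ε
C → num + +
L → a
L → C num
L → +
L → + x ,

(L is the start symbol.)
PREDICT(L → '+') = (FIRST(RHS) \ {ε}) ∪ (FOLLOW(L) if ε ∈ FIRST(RHS), i.e. RHS ⇒* ε)
FIRST('+') = { '+' }
ε ∉ FIRST('+'), so FOLLOW(L) is not added.
PREDICT(L → '+') = { '+' }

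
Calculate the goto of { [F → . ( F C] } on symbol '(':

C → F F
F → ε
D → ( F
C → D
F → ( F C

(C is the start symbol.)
{ [F → ( . F C], [F → . ( F C], [F → .] }

GOTO(I, '(') = CLOSURE({ [A → αX.β] : [A → α.Xβ] ∈ I, X = '(' })

Items with dot before '(', with the dot advanced:
  [F → . ( F C] → [F → ( . F C]
Closure of the advanced items:
  [F → ( . F C] has the dot before F: add [F → .], [F → . ( F C]

GOTO = { [F → ( . F C], [F → . ( F C], [F → .] }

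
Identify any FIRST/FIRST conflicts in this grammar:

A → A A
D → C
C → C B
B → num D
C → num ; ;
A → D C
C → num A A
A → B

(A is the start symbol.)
FIRST sets of the non-terminals at (or reachable through a nullable prefix from) the front of some alternative:
  FIRST(A) = { 'num' }
  FIRST(D) = { 'num' }
  FIRST(B) = { 'num' }
  FIRST(C) = { 'num' }

Productions for A:
  A → A A: FIRST = { 'num' }
  A → D C: FIRST = { 'num' }
  A → B: FIRST = { 'num' }
Productions for C:
  C → C B: FIRST = { 'num' }
  C → num ; ;: FIRST = { 'num' }
  C → num A A: FIRST = { 'num' }
D, B have only one production, so no FIRST/FIRST conflict is possible there.

Conflict for A: A → A A and A → D C
  Overlap: { 'num' }
Conflict for A: A → A A and A → B
  Overlap: { 'num' }
Conflict for A: A → D C and A → B
  Overlap: { 'num' }
Conflict for C: C → C B and C → num ; ;
  Overlap: { 'num' }
Conflict for C: C → C B and C → num A A
  Overlap: { 'num' }
Conflict for C: C → num ; ; and C → num A A
  Overlap: { 'num' }

Answer: Yes. A → A A / A → D C on { 'num' }; A → A A / A → B on { 'num' }; A → D C / A → B on { 'num' }; C → C B / C → num ';' ';' on { 'num' }; C → C B / C → num A A on { 'num' }; C → num ';' ';' / C → num A A on { 'num' }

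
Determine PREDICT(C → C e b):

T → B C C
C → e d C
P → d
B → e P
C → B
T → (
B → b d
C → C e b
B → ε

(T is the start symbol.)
PREDICT(C → C e b) = (FIRST(RHS) \ {ε}) ∪ (FOLLOW(C) if ε ∈ FIRST(RHS), i.e. RHS ⇒* ε)
FIRST(C) = { 'b', 'e', ε }
FIRST(C e b) = { 'b', 'e' }
ε ∉ FIRST(C e b), so FOLLOW(C) is not added.
PREDICT(C → C e b) = { 'b', 'e' }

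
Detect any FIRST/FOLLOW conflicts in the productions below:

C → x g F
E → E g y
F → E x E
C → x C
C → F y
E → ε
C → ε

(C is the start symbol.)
Yes. E → E g y with FOLLOW(E) on { 'g' }

A FIRST/FOLLOW conflict occurs when a non-terminal N has a nullable alternative N → β (β ⇒* ε) and another alternative N → α with FIRST(α) ∩ FOLLOW(N) ≠ ∅: on such a lookahead the parser cannot decide between expanding α and letting N vanish via β.

Nullable non-terminals: C, E.
FIRST sets used below: FIRST(F) = { 'g', 'x' }, FIRST(E) = { 'g', ε }

C: nullable alternative(s) C → ε; FOLLOW(C) = { $ }
  C → x g F: FIRST \ {ε} = { 'x' } — disjoint from FOLLOW(C)
  C → x C: FIRST \ {ε} = { 'x' } — disjoint from FOLLOW(C)
  C → F y: FIRST \ {ε} = { 'g', 'x' } — disjoint from FOLLOW(C)
  C → ε: FIRST \ {ε} = { } — this is the only nullable alternative, skip

E: nullable alternative(s) E → ε; FOLLOW(E) = { $, 'g', 'x', 'y' }
  E → E g y: FIRST \ {ε} = { 'g' } — overlaps FOLLOW(E) on { 'g' }: CONFLICT
  E → ε: FIRST \ {ε} = { } — this is the only nullable alternative, skip

F has no nullable alternative, so no FIRST/FOLLOW check is needed there.

So the grammar has 1 FIRST/FOLLOW conflict (marked CONFLICT above).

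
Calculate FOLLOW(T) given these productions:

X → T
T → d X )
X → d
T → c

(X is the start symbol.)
{ $, ')' }

In X → T: T is at the end, add FOLLOW(X)

The FOLLOW sets referred to above (computed the same way, to a fixed point):
  FOLLOW(X) = { $, ')' }

Taking the union: FOLLOW(T) = { $, ')' }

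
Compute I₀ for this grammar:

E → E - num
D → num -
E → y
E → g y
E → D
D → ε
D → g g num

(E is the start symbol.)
First, augment the grammar with E' → E
I₀ = CLOSURE({ [E' → . E] }):
  [E' → . E] has the dot before E: add [E → . E - num], [E → . y], [E → . g y], [E → . D]
  [E → . D] has the dot before D: add [D → . num -], [D → .], [D → . g g num]
No further items can be added.

I₀ = { [D → . g g num], [D → . num -], [D → .], [E → . D], [E → . E - num], [E → . g y], [E → . y], [E' → . E] }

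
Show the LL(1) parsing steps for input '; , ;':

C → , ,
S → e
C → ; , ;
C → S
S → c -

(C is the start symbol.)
Stack is shown with the top on the left.

Stack    Input    Action
------------------------
C $      ; , ; $  output C → ; , ;
; , ; $  ; , ; $  match ';'
, ; $    , ; $    match ','
; $      ; $      match ';'
$        $        accept

The string is accepted.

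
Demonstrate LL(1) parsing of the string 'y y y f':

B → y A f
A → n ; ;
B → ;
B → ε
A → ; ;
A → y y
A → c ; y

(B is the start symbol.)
LL(1) parsing maintains a stack (initially the start symbol over $) and the input. At each step: if the stack top is a terminal, match it against the current input token; if it is a non-terminal N, replace it with the RHS of M[N, lookahead] (the unique production whose predict set contains the lookahead).

Stack is shown with the top on the left.

Stack    Input      Action
--------------------------
B $      y y y f $  output B → y A f
y A f $  y y y f $  match 'y'
A f $    y y f $    output A → y y
y y f $  y y f $    match 'y'
y f $    y f $      match 'y'
f $      f $        match 'f'
$        $          accept

The string is accepted.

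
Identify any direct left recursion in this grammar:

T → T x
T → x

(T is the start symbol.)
Yes, T is left-recursive

T → T x: LEFT RECURSIVE (starts with T)
T → x: starts with x

The grammar has direct left recursion on: T.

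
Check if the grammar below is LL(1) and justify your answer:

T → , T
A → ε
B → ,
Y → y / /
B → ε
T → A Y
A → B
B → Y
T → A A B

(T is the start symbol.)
No. Predict set conflict for T: { ',' }

Relevant sets:
  FIRST(A) = { ',', 'y', ε }
  FIRST(Y) = { 'y' }
  FIRST(B) = { ',', 'y', ε }
  FOLLOW(T) = { $ }
  FOLLOW(A) = { $, ',', 'y' }
  FOLLOW(B) = { $, ',', 'y' }

For T:
  PREDICT(T → ',' T) = { ',' }
  PREDICT(T → A Y) = { ',', 'y' }
  PREDICT(T → A A B) = { $, ',', 'y' }
For A:
  PREDICT(A → ε) = { $, ',', 'y' }
  PREDICT(A → B) = { $, ',', 'y' }
For B:
  PREDICT(B → ',') = { ',' }
  PREDICT(B → ε) = { $, ',', 'y' }
  PREDICT(B → Y) = { 'y' }
Y has a single production, so nothing to check there.

Conflict found: Predict set conflict for T: { ',' }
The grammar is NOT LL(1).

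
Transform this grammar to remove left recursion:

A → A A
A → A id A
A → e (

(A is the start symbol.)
A → e ( A'
A' → A A'
A' → id A A'
A' → ε

A is directly left-recursive. The standard transformation for
  A → A α₁ | ... | A α_m | β₁ | ... | β_n
is
  A  → β₁ A' | ... | β_n A'
  A' → α₁ A' | ... | α_m A' | ε

A → e ( becomes A → e ( A'
A → A A becomes A' → A A'
A → A id A becomes A' → id A A'
Add A' → ε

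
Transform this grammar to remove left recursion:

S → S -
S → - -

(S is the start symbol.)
S is directly left-recursive. The standard transformation for
  A → A α₁ | ... | A α_m | β₁ | ... | β_n
is
  A  → β₁ A' | ... | β_n A'
  A' → α₁ A' | ... | α_m A' | ε

S → - - becomes S → - - S'
S → S - becomes S' → - S'
Add S' → ε

Resulting grammar:
S → - - S'
S' → - S'
S' → ε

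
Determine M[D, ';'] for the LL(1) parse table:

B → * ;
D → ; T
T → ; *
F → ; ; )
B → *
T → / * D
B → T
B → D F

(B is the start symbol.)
D → ; T

To find M[D, ';'], we find productions for D where ';' is in the predict set (PREDICT(N → α) = (FIRST(α) \ {ε}) ∪ (FOLLOW(N) if α ⇒* ε)).

D → ; T: PREDICT = { ';' }
  ';' is in predict set, so this production goes in M[D, ';']

M[D, ';'] = D → ; T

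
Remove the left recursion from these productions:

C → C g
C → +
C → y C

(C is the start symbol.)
C is directly left-recursive. The standard transformation for
  A → A α₁ | ... | A α_m | β₁ | ... | β_n
is
  A  → β₁ A' | ... | β_n A'
  A' → α₁ A' | ... | α_m A' | ε

C → + becomes C → + C'
C → y C becomes C → y C C'
C → C g becomes C' → g C'
Add C' → ε

Resulting grammar:
C → + C'
C → y C C'
C' → g C'
C' → ε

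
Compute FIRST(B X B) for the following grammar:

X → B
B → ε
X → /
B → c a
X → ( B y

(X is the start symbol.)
FIRST sets of the non-terminals involved (from the grammar, by fixed-point iteration):
  FIRST(B) = { 'c', ε }
  FIRST(X) = { '(', '/', 'c', ε }

To compute FIRST(B X B), process the symbols left to right:
Symbol B is a non-terminal. Add FIRST(B) \ {ε} = { 'c' }
B is nullable (ε ∈ FIRST(B)), continue to the next symbol.
Symbol X is a non-terminal. Add FIRST(X) \ {ε} = { '(', '/', 'c' }
X is nullable (ε ∈ FIRST(X)), continue to the next symbol.
Symbol B is a non-terminal. Add FIRST(B) \ {ε} = { 'c' }
B is nullable (ε ∈ FIRST(B)), continue to the next symbol.
All symbols are nullable, so ε is in the result.
FIRST(B X B) = { '(', '/', 'c', ε }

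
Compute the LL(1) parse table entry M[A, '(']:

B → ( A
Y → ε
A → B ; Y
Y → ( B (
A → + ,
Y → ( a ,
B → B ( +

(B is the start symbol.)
A → B ; Y

To find M[A, '('], we find productions for A where '(' is in the predict set (PREDICT(N → α) = (FIRST(α) \ {ε}) ∪ (FOLLOW(N) if α ⇒* ε)).

Relevant sets:
  FIRST(B) = { '(' }

A → B ; Y: PREDICT = { '(' }
  '(' is in predict set, so this production goes in M[A, '(']
A → + ,: PREDICT = { '+' }

M[A, '('] = A → B ; Y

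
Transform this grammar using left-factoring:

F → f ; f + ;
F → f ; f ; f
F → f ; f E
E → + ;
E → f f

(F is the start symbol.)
F → f ; f F'
F' → + ;
F' → ; f
F' → E
E → + ;
E → f f

Left-factoring transforms A → αβ₁ | αβ₂ into A → αA' and A' → β₁ | β₂
(α is the longest common prefix among the alternatives). Repeat until
no nonterminal has two alternatives with a common prefix.

Round 1: F has alternatives sharing prefix 'f ; f'. Introduce F': F → f ; f F'
  Add: F' → + ;
  Add: F' → ; f
  Add: F' → E

No remaining common prefixes — done.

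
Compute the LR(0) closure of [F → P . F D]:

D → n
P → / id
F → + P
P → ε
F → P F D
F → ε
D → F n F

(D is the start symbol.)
Start with: [F → P . F D]
  [F → P . F D] has the dot before F: add [F → . + P], [F → . P F D], [F → .]
  [F → . P F D] has the dot before P: add [P → . / id], [P → .]
No further items can be added.

CLOSURE = { [F → . + P], [F → . P F D], [F → .], [F → P . F D], [P → . / id], [P → .] }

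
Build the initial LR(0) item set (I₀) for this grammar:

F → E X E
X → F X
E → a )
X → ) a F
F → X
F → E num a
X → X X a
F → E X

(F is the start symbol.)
{ [E → . a )], [F → . E X E], [F → . E X], [F → . E num a], [F → . X], [F' → . F], [X → . ) a F], [X → . F X], [X → . X X a] }

First, augment the grammar with F' → F
I₀ = CLOSURE({ [F' → . F] }):
  [F' → . F] has the dot before F: add [F → . E X E], [F → . X], [F → . E num a], [F → . E X]
  [F → . E X E] has the dot before E: add [E → . a )]
  [F → . X] has the dot before X: add [X → . F X], [X → . ) a F], [X → . X X a]
No further items can be added.

I₀ = { [E → . a )], [F → . E X E], [F → . E X], [F → . E num a], [F → . X], [F' → . F], [X → . ) a F], [X → . F X], [X → . X X a] }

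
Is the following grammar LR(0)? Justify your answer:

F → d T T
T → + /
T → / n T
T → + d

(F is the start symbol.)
Yes, the grammar is LR(0)

A grammar is LR(0) if no state in the canonical LR(0) collection has:
  - both a shift item (dot before a terminal) and a complete item (shift-reduce conflict), or
  - two or more complete items (reduce-reduce conflict; the accept item [F' → F .] counts as a complete item here).

Augment with F' → F and build the canonical LR(0) collection (I0 = CLOSURE({[F' → . F]}), then GOTO on every symbol after a dot until no new states appear). It has 11 states:
  I0: { [F → . d T T], [F' → . F] }  — shift
  I1: { [F' → F .] }  — accept
  I2: { [F → d . T T], [T → . + /], [T → . + d], [T → . / n T] }  — shift
  I3: { [T → + . /], [T → + . d] }  — shift
  I4: { [T → / . n T] }  — shift
  I5: { [F → d T . T], [T → . + /], [T → . + d], [T → . / n T] }  — shift
  I6: { [F → d T T .] }  — reduce
  I7: { [T → . + /], [T → . + d], [T → . / n T], [T → / n . T] }  — shift
  I8: { [T → / n T .] }  — reduce
  I9: { [T → + / .] }  — reduce
  I10: { [T → + d .] }  — reduce

Every state is either a pure shift/goto state or contains exactly one complete item and nothing to shift — no conflicts. The grammar is LR(0).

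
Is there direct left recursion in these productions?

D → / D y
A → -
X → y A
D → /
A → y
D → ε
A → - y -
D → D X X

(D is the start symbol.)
Direct left recursion occurs when N → N α for some non-terminal N (the right-hand side begins with the left-hand side itself).

D → / D y: starts with '/'
A → -: starts with '-'
X → y A: starts with y
D → /: starts with '/'
A → y: starts with y
D → ε: starts with ε
A → - y -: starts with '-'
D → D X X: LEFT RECURSIVE (starts with D)

The grammar has direct left recursion on: D.

Answer: Yes, D is left-recursive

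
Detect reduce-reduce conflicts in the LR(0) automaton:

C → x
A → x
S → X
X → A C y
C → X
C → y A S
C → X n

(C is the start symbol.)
Yes — I4: [A → x .] vs [C → x .]

Augment with C' → C and build the canonical LR(0) collection (I0 = CLOSURE({[C' → . C]}), then GOTO on every symbol after a dot until no new states appear). It has 13 states:
  I0: { [A → . x], [C → . X n], [C → . X], [C → . x], [C → . y A S], [C' → . C], [X → . A C y] }  — shift
  I1: { [A → . x], [C → . X n], [C → . X], [C → . x], [C → . y A S], [X → . A C y], [X → A . C y] }  — shift
  I2: { [C' → C .] }  — accept
  I3: { [C → X . n], [C → X .] }  — shift, reduce
  I4: { [A → x .], [C → x .] }  — 2 reduces
  I5: { [A → . x], [C → y . A S] }  — shift
  I6: { [A → . x], [C → y A . S], [S → . X], [X → . A C y] }  — shift
  I7: { [A → x .] }  — reduce
  I8: { [C → y A S .] }  — reduce
  I9: { [S → X .] }  — reduce
  I10: { [C → X n .] }  — reduce
  I11: { [X → A C . y] }  — shift
  I12: { [X → A C y .] }  — reduce

I4 contains complete items [A → x .], [C → x .] — reduce-reduce conflict.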